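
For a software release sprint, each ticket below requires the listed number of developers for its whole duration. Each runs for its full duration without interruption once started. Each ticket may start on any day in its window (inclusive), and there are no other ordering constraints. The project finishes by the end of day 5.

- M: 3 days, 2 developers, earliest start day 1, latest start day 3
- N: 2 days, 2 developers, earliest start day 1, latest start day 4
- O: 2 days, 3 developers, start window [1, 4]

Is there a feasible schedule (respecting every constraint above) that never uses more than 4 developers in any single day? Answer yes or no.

yes

Schedule M@1, N@1, O@4: d1:4  d2:4  d3:2  d4:3  d5:3 — peak 4 ≤ 4.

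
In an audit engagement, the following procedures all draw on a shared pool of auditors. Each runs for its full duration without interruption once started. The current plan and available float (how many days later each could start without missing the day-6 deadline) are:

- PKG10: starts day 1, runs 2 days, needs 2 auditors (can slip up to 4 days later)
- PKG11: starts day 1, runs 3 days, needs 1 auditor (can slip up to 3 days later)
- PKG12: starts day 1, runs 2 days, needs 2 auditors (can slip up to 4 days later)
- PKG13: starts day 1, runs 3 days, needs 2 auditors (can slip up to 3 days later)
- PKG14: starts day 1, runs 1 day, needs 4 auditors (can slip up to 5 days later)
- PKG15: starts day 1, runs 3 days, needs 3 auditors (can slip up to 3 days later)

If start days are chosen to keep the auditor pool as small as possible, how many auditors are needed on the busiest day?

Early-start (PKG10@1, PKG11@1, PKG12@1, PKG13@1, PKG14@1, PKG15@1) gives peak 14: d1:14  d2:10  d3:6  d4:0  d5:0  d6:0.
Shift PKG13→4, PKG14→3, PKG15→4.
Schedule PKG10@1, PKG11@1, PKG12@1, PKG13@4, PKG14@3, PKG15@4: d1:5  d2:5  d3:5  d4:5  d5:5  d6:5 — peak 5.
Total auditor-days = 30 over 6 days ⇒ peak ≥ ⌈30/6⌉ = 5, so 5 is optimal.

5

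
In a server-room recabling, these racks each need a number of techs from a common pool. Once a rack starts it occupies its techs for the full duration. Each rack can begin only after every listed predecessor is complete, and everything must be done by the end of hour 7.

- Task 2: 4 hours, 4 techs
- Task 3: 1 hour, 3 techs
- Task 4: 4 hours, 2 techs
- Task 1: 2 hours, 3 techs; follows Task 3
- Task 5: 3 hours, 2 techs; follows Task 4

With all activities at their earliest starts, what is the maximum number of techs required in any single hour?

Early-start schedule: Task 2@1, Task 3@1, Task 4@1, Task 1@2, Task 5@5.
Load per hour: hour 1: 9, hour 2: 9, hour 3: 9, hour 4: 6, hour 5: 2, hour 6: 2, hour 7: 2.
Peak is 9.

9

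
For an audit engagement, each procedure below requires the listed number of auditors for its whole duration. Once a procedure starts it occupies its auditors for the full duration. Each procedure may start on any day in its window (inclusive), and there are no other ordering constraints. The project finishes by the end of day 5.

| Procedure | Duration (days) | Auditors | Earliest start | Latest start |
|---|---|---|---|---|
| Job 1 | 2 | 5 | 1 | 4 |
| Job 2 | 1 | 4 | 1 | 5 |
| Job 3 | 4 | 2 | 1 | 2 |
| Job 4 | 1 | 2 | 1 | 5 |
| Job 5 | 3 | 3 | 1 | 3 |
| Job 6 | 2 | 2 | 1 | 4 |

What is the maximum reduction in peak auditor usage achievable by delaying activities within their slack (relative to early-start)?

9

Early-start peak: d1:18  d2:12  d3:5  d4:2  d5:0 ⇒ 18.
Leveled (Job 1@1, Job 2@1, Job 3@2, Job 4@2, Job 5@3, Job 6@3): d1:9  d2:9  d3:7  d4:7  d5:5 ⇒ 9.
Reduction 18 − 9 = 9.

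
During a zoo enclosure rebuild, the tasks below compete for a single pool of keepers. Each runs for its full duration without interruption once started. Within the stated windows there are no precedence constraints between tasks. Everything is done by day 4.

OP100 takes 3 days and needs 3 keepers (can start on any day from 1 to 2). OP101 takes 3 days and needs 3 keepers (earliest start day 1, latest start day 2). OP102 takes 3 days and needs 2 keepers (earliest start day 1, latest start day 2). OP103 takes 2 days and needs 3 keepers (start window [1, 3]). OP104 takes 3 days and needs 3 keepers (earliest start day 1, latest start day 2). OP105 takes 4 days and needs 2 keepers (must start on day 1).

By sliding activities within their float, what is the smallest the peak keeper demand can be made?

16

Schedule OP100@1, OP101@1, OP102@1, OP103@1, OP104@1, OP105@1: d1:16  d2:16  d3:13  d4:2 — peak 16.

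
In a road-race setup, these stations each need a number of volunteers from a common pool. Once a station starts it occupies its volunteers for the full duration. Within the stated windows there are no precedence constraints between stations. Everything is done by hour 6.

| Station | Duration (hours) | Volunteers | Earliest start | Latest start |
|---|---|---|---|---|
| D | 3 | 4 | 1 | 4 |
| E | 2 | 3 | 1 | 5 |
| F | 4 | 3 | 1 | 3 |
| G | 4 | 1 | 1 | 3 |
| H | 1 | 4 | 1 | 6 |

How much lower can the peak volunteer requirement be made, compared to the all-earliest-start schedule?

7

Early-start peak: h1:15  h2:11  h3:8  h4:4  h5:0  h6:0 ⇒ 15.
Leveled (D@1, E@1, F@3, G@1, H@4): h1:8  h2:8  h3:8  h4:8  h5:3  h6:3 ⇒ 8.
Reduction 15 − 8 = 7.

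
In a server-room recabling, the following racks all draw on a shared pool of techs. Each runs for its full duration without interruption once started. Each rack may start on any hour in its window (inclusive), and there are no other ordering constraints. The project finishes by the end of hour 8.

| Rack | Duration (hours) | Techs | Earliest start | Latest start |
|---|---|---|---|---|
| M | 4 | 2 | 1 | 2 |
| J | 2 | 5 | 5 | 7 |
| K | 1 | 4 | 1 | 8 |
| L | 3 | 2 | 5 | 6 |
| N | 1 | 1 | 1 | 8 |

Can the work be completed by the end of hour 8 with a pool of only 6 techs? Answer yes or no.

The minimum achievable peak is 7; 6 < 7, so no feasible schedule stays within the cap.

no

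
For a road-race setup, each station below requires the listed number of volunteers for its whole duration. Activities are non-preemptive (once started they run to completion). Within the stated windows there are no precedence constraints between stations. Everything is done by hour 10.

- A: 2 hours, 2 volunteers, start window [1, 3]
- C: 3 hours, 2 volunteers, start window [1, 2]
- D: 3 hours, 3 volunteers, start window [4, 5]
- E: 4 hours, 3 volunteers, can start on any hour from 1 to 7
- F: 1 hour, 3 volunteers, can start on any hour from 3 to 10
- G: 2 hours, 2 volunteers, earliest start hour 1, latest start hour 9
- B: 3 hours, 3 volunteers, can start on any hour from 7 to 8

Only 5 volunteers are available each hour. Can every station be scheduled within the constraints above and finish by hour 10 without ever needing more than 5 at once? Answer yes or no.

no

The minimum achievable peak is 6; 5 < 6, so no feasible schedule stays within the cap.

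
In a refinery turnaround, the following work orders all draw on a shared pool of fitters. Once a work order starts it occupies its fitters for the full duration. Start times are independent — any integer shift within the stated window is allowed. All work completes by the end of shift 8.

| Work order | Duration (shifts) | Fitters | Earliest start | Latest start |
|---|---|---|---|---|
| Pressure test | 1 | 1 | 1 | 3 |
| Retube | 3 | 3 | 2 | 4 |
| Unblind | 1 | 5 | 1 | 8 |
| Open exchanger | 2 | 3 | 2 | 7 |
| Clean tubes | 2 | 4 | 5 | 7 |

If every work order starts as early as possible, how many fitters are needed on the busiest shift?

6

Early-start schedule: Pressure test@1, Retube@2, Unblind@1, Open exchanger@2, Clean tubes@5.
Load per shift: shift 1: 6, shift 2: 6, shift 3: 6, shift 4: 3, shift 5: 4, shift 6: 4, shift 7: 0, shift 8: 0.
Peak is 6.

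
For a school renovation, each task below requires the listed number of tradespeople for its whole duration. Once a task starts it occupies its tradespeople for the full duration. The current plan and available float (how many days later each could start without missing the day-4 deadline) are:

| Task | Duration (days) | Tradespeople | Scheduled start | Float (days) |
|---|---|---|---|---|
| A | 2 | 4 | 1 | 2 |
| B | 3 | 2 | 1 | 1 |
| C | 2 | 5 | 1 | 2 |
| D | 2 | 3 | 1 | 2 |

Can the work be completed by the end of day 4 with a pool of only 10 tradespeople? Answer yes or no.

yes

Schedule A@1, B@1, C@3, D@1: d1:9  d2:9  d3:7  d4:5 — peak 9 ≤ 10.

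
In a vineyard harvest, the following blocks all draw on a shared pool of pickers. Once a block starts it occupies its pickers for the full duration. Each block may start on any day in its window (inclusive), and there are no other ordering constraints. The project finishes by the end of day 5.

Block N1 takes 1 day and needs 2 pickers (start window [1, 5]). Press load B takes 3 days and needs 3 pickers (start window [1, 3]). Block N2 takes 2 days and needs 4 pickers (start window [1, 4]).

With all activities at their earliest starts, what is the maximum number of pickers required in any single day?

9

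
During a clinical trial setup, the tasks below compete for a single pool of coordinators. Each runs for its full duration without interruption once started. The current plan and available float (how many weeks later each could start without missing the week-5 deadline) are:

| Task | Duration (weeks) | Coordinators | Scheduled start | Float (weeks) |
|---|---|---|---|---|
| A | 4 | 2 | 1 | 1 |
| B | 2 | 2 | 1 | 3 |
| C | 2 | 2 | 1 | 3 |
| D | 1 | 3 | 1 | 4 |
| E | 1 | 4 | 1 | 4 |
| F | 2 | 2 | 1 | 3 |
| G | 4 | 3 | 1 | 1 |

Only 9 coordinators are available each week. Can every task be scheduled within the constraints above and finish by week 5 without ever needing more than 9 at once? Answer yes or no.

yes

Schedule A@1, B@1, C@1, D@1, E@3, F@4, G@2: w1:9  w2:9  w3:9  w4:7  w5:5 — peak 9 ≤ 9.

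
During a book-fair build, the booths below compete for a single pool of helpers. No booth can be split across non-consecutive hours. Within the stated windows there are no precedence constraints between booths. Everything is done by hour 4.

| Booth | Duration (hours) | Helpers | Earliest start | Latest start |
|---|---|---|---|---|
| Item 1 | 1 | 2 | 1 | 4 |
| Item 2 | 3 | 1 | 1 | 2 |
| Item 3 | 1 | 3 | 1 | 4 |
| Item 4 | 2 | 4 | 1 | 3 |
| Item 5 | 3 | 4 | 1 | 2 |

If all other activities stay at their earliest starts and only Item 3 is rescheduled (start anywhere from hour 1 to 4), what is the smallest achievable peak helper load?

Item 3@1: h1:14  h2:9  h3:5  h4:0 → peak 14
Item 3@2: h1:11  h2:12  h3:5  h4:0 → peak 12
Item 3@3: h1:11  h2:9  h3:8  h4:0 → peak 11
Item 3@4: h1:11  h2:9  h3:5  h4:3 → peak 11
Best is Item 3@3, peak 11.

11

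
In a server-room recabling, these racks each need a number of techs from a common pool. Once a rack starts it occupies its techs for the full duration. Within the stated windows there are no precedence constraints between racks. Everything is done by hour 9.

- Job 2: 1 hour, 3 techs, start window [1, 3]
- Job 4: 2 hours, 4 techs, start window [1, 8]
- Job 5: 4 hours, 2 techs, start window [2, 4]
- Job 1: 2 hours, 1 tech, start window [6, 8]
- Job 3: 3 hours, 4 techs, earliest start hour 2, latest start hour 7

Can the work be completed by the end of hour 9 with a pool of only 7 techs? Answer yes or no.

Schedule Job 2@3, Job 4@1, Job 5@3, Job 1@6, Job 3@7: h1:4  h2:4  h3:5  h4:2  h5:2  h6:3  h7:5  h8:4  h9:4 — peak 5 ≤ 7.

yes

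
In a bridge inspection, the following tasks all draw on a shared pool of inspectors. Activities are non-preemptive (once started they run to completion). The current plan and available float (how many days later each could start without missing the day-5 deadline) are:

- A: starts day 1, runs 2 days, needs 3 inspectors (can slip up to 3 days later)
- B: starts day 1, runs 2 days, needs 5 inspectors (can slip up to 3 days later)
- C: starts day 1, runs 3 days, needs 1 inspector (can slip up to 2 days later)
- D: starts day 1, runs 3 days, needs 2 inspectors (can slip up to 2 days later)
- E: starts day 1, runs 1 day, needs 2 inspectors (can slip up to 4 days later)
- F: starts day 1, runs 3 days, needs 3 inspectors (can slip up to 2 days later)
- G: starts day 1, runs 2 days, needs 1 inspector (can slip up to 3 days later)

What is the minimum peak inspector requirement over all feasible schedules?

8

Early-start (A@1, B@1, C@1, D@1, E@1, F@1, G@1) gives peak 17: d1:17  d2:15  d3:6  d4:0  d5:0.
Shift C→3, D→3, E→3, F→3, G→4.
Schedule A@1, B@1, C@3, D@3, E@3, F@3, G@4: d1:8  d2:8  d3:8  d4:7  d5:7 — peak 8.
Total inspector-days = 38 over 5 days ⇒ peak ≥ ⌈38/5⌉ = 8, so 8 is optimal.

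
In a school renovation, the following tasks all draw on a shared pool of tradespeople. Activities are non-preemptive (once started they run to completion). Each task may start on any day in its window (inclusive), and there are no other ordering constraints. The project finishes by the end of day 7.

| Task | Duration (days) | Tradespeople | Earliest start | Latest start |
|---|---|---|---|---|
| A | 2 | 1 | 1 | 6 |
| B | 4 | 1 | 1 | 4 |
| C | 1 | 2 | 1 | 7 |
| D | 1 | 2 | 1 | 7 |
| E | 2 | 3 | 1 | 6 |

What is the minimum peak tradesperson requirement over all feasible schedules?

3

Early-start (A@1, B@1, C@1, D@1, E@1) gives peak 9: d1:9  d2:5  d3:1  d4:1  d5:0  d6:0  d7:0.
Shift C→3, D→4, E→5.
Schedule A@1, B@1, C@3, D@4, E@5: d1:2  d2:2  d3:3  d4:3  d5:3  d6:3  d7:0 — peak 3.
Total tradesperson-days = 16 over 7 days ⇒ peak ≥ ⌈16/7⌉ = 3, so 3 is optimal.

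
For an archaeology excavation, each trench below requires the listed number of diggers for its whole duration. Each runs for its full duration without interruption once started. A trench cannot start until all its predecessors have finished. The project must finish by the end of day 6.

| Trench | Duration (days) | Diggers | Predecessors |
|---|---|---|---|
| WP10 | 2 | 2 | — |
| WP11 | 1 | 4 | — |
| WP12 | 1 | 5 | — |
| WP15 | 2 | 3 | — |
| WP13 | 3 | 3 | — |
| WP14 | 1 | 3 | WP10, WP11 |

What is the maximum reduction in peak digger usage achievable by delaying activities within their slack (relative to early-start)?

Early-start peak: d1:17  d2:8  d3:6  d4:0  d5:0  d6:0 ⇒ 17.
Leveled (WP10@1, WP11@1, WP12@3, WP15@4, WP13@4, WP14@6): d1:6  d2:2  d3:5  d4:6  d5:6  d6:6 ⇒ 6.
Reduction 17 − 6 = 11.

11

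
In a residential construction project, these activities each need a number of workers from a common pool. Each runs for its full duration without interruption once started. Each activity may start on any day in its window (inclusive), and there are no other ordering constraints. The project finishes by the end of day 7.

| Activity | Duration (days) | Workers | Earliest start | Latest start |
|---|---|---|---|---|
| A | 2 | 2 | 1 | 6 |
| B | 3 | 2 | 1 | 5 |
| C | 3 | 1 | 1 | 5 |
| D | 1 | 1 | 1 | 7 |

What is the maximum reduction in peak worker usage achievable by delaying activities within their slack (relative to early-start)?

3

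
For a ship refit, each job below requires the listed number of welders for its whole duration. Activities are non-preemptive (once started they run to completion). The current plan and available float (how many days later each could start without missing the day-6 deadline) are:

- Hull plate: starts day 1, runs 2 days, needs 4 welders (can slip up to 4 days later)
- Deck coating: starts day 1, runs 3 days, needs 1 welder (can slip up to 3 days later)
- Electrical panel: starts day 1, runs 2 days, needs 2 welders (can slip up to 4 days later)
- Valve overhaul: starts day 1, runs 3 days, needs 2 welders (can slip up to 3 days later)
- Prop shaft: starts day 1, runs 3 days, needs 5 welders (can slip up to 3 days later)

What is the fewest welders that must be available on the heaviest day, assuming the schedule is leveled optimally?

7

Early-start (Hull plate@1, Deck coating@1, Electrical panel@1, Valve overhaul@1, Prop shaft@1) gives peak 14: d1:14  d2:14  d3:8  d4:0  d5:0  d6:0.
Shift Valve overhaul→3, Prop shaft→4.
Schedule Hull plate@1, Deck coating@1, Electrical panel@1, Valve overhaul@3, Prop shaft@4: d1:7  d2:7  d3:3  d4:7  d5:7  d6:5 — peak 7.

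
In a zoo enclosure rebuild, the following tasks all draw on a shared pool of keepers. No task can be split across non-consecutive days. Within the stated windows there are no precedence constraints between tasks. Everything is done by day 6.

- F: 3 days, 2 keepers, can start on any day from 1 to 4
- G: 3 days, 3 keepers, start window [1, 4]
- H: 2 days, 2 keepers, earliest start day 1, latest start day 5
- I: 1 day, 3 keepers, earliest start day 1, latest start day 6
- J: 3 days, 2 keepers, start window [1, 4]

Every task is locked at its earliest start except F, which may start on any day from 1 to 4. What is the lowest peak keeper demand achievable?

F@1: d1:12  d2:9  d3:7  d4:0  d5:0  d6:0 → peak 12
F@2: d1:10  d2:9  d3:7  d4:2  d5:0  d6:0 → peak 10
F@3: d1:10  d2:7  d3:7  d4:2  d5:2  d6:0 → peak 10
F@4: d1:10  d2:7  d3:5  d4:2  d5:2  d6:2 → peak 10
Best is F@2, peak 10.

10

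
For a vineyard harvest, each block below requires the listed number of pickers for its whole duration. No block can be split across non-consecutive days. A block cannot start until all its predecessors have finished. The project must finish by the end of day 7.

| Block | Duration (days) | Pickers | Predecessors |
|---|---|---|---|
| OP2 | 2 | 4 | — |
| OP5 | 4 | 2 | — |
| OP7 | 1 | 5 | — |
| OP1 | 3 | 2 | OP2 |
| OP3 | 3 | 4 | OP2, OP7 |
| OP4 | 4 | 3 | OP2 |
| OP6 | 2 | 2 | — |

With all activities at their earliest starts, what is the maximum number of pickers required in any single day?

Early-start schedule: OP2@1, OP5@1, OP7@1, OP1@3, OP3@3, OP4@3, OP6@1.
Load per day: day 1: 13, day 2: 8, day 3: 11, day 4: 11, day 5: 9, day 6: 3, day 7: 0.
Peak is 13.

13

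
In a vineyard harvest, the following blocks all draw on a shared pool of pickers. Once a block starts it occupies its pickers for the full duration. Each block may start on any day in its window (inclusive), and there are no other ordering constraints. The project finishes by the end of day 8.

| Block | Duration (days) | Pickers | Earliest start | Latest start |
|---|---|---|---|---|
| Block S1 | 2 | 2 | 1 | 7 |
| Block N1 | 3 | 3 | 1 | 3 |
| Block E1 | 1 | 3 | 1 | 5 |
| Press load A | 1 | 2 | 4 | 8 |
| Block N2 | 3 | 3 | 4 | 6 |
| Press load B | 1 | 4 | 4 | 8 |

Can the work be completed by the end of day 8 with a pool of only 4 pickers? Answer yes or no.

no

The minimum achievable peak is 5; 4 < 5, so no feasible schedule stays within the cap.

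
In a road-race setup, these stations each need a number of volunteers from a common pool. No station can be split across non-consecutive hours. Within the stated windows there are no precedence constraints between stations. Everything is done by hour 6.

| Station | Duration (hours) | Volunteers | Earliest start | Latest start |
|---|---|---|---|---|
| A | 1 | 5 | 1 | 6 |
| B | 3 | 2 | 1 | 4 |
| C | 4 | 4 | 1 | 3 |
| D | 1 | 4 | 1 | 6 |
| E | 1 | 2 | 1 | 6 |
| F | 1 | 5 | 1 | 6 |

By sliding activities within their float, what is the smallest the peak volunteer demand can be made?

8

Early-start (A@1, B@1, C@1, D@1, E@1, F@1) gives peak 22: h1:22  h2:6  h3:6  h4:4  h5:0  h6:0.
Shift C→2, D→4, E→2, F→6.
Schedule A@1, B@1, C@2, D@4, E@2, F@6: h1:7  h2:8  h3:6  h4:8  h5:4  h6:5 — peak 8.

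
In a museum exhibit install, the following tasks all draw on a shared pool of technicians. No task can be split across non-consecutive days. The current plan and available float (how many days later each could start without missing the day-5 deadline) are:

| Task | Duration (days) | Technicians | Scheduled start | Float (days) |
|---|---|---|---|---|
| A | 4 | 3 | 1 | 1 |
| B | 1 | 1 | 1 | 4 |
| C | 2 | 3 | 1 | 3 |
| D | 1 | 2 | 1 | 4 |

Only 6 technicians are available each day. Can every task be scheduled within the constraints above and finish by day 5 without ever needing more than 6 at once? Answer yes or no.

yes

Schedule A@1, B@1, C@2, D@1: d1:6  d2:6  d3:6  d4:3  d5:0 — peak 6 ≤ 6.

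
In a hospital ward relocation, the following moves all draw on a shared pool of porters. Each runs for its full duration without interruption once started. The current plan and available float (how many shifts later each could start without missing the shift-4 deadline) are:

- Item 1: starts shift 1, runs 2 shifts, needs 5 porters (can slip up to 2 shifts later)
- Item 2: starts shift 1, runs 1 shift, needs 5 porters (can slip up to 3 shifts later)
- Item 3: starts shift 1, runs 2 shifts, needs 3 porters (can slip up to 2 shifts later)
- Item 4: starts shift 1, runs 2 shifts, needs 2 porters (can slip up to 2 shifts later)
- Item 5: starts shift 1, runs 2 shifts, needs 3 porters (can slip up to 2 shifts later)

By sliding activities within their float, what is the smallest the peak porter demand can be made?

10

Early-start (Item 1@1, Item 2@1, Item 3@1, Item 4@1, Item 5@1) gives peak 18: s1:18  s2:13  s3:0  s4:0.
Shift Item 3→2, Item 4→2, Item 5→3.
Schedule Item 1@1, Item 2@1, Item 3@2, Item 4@2, Item 5@3: s1:10  s2:10  s3:8  s4:3 — peak 10.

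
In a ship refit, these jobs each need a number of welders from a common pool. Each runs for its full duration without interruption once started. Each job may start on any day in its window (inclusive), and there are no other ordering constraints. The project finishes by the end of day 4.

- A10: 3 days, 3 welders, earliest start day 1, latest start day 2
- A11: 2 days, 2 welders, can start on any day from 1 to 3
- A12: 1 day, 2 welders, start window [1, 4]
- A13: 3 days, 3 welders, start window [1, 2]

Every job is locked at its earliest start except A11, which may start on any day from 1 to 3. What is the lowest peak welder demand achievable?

8

A11@1: d1:10  d2:8  d3:6  d4:0 → peak 10
A11@2: d1:8  d2:8  d3:8  d4:0 → peak 8
A11@3: d1:8  d2:6  d3:8  d4:2 → peak 8
Best is A11@2, peak 8.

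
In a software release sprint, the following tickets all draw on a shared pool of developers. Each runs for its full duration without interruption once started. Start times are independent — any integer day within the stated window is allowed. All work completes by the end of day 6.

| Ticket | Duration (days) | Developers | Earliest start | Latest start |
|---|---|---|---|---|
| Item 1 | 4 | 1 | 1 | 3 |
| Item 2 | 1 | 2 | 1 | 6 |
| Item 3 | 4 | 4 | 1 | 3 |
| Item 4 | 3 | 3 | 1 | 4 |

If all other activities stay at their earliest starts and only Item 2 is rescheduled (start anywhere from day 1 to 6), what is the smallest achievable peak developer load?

8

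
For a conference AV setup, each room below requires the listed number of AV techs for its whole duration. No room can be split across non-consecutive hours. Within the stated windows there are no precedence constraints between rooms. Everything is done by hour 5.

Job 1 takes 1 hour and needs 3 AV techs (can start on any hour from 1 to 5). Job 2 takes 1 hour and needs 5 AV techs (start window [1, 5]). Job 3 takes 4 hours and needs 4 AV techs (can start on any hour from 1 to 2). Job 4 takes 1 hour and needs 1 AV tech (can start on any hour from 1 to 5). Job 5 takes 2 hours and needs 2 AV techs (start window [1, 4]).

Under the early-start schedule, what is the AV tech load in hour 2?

At early start, hour 2 has: Job 3, Job 5.
Demand: 4 + 2 = 6.

6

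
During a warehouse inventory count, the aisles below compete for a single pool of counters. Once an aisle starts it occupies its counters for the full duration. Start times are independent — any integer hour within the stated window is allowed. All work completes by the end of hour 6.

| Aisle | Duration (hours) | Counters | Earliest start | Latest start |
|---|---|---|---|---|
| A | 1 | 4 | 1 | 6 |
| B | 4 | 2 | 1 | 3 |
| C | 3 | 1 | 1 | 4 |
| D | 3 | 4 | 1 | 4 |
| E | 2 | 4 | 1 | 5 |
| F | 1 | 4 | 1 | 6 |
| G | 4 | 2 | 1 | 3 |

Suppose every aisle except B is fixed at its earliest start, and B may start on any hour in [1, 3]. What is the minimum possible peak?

B@1: h1:21  h2:13  h3:9  h4:4  h5:0  h6:0 → peak 21
B@2: h1:19  h2:13  h3:9  h4:4  h5:2  h6:0 → peak 19
B@3: h1:19  h2:11  h3:9  h4:4  h5:2  h6:2 → peak 19
Best is B@2, peak 19.

19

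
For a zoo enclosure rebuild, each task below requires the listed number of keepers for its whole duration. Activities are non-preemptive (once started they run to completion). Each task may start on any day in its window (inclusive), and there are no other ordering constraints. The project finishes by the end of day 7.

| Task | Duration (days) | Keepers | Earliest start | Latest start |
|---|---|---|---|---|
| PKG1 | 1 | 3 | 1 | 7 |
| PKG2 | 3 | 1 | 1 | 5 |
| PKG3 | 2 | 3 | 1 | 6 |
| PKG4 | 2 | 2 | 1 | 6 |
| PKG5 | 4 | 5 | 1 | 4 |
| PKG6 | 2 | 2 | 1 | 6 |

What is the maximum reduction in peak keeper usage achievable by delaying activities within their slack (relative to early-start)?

Early-start peak: d1:16  d2:13  d3:6  d4:5  d5:0  d6:0  d7:0 ⇒ 16.
Leveled (PKG1@1, PKG2@1, PKG3@1, PKG4@2, PKG5@4, PKG6@3): d1:7  d2:6  d3:5  d4:7  d5:5  d6:5  d7:5 ⇒ 7.
Reduction 16 − 7 = 9.

9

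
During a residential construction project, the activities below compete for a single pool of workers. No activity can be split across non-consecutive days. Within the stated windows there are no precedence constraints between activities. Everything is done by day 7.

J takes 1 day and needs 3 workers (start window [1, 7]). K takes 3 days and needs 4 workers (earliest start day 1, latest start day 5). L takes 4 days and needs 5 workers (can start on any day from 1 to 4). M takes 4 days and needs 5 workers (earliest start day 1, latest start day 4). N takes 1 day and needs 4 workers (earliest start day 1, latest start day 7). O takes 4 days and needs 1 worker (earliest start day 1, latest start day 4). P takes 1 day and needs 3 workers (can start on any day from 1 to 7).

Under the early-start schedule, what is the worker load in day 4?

11

At early start, day 4 has: L, M, O.
Demand: 5 + 5 + 1 = 11.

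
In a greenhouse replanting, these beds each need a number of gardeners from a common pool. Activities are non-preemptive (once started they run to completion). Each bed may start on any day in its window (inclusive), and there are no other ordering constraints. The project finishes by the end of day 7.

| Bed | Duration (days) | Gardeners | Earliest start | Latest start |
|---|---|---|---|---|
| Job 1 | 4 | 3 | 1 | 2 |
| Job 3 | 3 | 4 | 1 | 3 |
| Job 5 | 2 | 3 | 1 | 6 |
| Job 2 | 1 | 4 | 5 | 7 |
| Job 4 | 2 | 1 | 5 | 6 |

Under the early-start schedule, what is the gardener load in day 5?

At early start, day 5 has: Job 2, Job 4.
Demand: 4 + 1 = 5.

5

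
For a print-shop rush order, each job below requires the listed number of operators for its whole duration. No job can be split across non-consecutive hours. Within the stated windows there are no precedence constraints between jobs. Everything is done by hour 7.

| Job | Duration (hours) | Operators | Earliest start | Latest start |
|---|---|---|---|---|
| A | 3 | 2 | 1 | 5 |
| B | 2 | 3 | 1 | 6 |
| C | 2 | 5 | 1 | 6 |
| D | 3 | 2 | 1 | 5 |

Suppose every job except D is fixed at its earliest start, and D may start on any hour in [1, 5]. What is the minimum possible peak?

10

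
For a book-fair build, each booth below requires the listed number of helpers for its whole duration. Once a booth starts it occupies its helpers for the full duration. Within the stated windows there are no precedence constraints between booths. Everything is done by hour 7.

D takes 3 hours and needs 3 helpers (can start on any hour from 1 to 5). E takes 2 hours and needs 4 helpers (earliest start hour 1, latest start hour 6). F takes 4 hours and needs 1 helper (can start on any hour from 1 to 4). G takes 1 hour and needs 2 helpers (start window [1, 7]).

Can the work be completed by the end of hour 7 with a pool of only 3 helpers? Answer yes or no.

Total helper-hours = 23; over 7 hours the average is 23/7 > 3, so some hour must exceed 3.

no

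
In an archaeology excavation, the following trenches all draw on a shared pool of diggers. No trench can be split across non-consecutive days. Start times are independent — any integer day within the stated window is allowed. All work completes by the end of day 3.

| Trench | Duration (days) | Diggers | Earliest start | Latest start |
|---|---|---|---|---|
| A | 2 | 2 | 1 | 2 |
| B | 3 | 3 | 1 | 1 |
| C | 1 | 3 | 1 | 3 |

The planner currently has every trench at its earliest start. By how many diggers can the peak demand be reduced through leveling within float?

2

Early-start peak: d1:8  d2:5  d3:3 ⇒ 8.
Leveled (A@1, B@1, C@3): d1:5  d2:5  d3:6 ⇒ 6.
Reduction 8 − 6 = 2.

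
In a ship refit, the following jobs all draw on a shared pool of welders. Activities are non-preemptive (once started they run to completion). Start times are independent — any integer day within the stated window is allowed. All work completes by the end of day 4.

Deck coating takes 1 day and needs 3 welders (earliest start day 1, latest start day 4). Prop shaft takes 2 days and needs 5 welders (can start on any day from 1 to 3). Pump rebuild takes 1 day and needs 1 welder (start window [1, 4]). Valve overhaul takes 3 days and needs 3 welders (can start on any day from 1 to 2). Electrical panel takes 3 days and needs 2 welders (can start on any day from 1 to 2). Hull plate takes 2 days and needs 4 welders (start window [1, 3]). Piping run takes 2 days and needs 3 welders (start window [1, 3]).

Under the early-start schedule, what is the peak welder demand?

21

Early-start schedule: Deck coating@1, Prop shaft@1, Pump rebuild@1, Valve overhaul@1, Electrical panel@1, Hull plate@1, Piping run@1.
Load per day: day 1: 21, day 2: 17, day 3: 5, day 4: 0.
Peak is 21.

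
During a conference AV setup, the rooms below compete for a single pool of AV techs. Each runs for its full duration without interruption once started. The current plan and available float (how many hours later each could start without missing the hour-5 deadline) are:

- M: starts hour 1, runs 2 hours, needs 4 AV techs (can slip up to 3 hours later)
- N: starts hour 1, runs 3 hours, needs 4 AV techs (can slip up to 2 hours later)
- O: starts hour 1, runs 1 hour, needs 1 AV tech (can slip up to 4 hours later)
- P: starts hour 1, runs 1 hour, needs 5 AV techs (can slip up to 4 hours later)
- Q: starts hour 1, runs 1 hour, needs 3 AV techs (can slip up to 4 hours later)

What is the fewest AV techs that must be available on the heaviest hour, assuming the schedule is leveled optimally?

Early-start (M@1, N@1, O@1, P@1, Q@1) gives peak 17: h1:17  h2:8  h3:4  h4:0  h5:0.
Shift O→3, P→4, Q→3.
Schedule M@1, N@1, O@3, P@4, Q@3: h1:8  h2:8  h3:8  h4:5  h5:0 — peak 8.

8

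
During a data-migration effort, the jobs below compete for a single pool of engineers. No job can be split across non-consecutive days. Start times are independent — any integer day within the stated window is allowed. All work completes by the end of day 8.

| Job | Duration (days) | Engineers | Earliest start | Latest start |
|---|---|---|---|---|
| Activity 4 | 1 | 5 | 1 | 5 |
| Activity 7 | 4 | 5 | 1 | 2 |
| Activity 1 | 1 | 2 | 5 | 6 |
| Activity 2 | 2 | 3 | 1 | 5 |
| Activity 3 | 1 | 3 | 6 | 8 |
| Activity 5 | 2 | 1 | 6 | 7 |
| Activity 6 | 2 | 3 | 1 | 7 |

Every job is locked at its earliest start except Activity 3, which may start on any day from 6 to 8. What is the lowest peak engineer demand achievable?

16

Activity 3@6: d1:16  d2:11  d3:5  d4:5  d5:2  d6:4  d7:1  d8:0 → peak 16
Activity 3@7: d1:16  d2:11  d3:5  d4:5  d5:2  d6:1  d7:4  d8:0 → peak 16
Activity 3@8: d1:16  d2:11  d3:5  d4:5  d5:2  d6:1  d7:1  d8:3 → peak 16
Best is Activity 3@6, peak 16.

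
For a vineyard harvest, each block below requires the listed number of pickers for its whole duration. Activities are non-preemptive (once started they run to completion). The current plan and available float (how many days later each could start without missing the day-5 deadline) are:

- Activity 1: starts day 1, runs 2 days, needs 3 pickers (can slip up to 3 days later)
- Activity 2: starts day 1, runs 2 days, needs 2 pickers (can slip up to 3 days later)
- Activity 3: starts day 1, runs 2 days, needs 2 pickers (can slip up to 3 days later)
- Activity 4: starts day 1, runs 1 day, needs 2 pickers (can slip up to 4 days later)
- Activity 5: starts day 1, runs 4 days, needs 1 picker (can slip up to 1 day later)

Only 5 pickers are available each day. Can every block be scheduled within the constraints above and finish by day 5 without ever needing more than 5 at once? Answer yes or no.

Schedule Activity 1@1, Activity 2@3, Activity 3@3, Activity 4@1, Activity 5@2: d1:5  d2:4  d3:5  d4:5  d5:1 — peak 5 ≤ 5.

yes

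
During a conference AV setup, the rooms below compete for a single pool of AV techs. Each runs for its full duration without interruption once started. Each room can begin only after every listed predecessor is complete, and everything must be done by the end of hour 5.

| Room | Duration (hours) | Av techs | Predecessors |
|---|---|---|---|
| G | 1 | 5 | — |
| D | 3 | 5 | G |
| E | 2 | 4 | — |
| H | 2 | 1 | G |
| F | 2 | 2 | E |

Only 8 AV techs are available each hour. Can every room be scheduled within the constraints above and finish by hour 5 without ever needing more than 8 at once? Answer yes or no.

no

The minimum achievable peak is 9; 8 < 9, so no feasible schedule stays within the cap.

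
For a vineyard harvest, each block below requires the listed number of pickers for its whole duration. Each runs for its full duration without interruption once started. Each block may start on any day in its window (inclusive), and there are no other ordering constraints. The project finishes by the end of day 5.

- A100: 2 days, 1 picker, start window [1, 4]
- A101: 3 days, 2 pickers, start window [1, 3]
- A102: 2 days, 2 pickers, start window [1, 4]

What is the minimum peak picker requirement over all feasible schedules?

3

Early-start (A100@1, A101@1, A102@1) gives peak 5: d1:5  d2:5  d3:2  d4:0  d5:0.
Shift A102→4.
Schedule A100@1, A101@1, A102@4: d1:3  d2:3  d3:2  d4:2  d5:2 — peak 3.
Total picker-days = 12 over 5 days ⇒ peak ≥ ⌈12/5⌉ = 3, so 3 is optimal.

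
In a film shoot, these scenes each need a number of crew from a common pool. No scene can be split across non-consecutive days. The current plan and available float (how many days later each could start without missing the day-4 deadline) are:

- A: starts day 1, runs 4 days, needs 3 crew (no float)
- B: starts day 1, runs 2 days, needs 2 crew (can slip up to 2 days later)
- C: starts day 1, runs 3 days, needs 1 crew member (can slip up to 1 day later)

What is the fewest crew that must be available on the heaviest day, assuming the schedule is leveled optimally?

Schedule A@1, B@1, C@1: d1:6  d2:6  d3:4  d4:3 — peak 6.
No arrangement of the 6 feasible schedules does better.

6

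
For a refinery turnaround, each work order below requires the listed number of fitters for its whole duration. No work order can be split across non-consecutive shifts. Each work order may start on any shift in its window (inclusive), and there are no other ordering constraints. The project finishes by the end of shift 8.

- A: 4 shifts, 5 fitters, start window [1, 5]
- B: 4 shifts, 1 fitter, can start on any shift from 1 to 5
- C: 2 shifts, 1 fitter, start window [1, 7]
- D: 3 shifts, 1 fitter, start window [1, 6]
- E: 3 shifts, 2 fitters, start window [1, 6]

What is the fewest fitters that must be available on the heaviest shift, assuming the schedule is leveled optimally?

Early-start (A@1, B@1, C@1, D@1, E@1) gives peak 10: s1:10  s2:10  s3:9  s4:6  s5:0  s6:0  s7:0  s8:0.
Shift B→5, C→5, D→5, E→5.
Schedule A@1, B@5, C@5, D@5, E@5: s1:5  s2:5  s3:5  s4:5  s5:5  s6:5  s7:4  s8:1 — peak 5.
Total fitter-shifts = 35 over 8 shifts ⇒ peak ≥ ⌈35/8⌉ = 5, so 5 is optimal.

5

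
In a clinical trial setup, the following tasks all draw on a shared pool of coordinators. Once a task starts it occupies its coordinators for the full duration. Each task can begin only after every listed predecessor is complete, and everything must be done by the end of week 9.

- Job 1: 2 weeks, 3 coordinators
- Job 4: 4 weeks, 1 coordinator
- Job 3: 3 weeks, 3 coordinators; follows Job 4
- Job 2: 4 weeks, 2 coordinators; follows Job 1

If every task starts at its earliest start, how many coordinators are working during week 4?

3

At early start, week 4 has: Job 4, Job 2.
Demand: 1 + 2 = 3.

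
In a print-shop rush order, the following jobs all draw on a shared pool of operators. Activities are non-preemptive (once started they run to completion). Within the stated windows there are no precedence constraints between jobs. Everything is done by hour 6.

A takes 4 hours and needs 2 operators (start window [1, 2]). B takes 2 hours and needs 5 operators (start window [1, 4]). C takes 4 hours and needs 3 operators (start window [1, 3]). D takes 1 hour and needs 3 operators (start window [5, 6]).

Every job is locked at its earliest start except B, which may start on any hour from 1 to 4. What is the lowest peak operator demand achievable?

B@1: h1:10  h2:10  h3:5  h4:5  h5:3  h6:0 → peak 10
B@2: h1:5  h2:10  h3:10  h4:5  h5:3  h6:0 → peak 10
B@3: h1:5  h2:5  h3:10  h4:10  h5:3  h6:0 → peak 10
B@4: h1:5  h2:5  h3:5  h4:10  h5:8  h6:0 → peak 10
Best is B@1, peak 10.

10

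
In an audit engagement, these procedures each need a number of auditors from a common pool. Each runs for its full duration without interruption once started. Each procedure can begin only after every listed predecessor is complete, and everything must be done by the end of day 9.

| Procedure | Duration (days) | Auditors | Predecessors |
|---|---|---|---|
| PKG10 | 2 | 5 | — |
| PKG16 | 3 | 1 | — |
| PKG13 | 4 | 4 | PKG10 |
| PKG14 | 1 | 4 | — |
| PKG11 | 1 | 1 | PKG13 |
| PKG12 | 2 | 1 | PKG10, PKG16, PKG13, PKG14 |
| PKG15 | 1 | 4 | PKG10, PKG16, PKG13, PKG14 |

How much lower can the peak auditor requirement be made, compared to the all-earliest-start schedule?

Early-start peak: d1:10  d2:6  d3:5  d4:4  d5:4  d6:4  d7:6  d8:1  d9:0 ⇒ 10.
Leveled (PKG10@1, PKG16@3, PKG13@3, PKG14@7, PKG11@7, PKG12@8, PKG15@8): d1:5  d2:5  d3:5  d4:5  d5:5  d6:4  d7:5  d8:5  d9:1 ⇒ 5.
Reduction 10 − 5 = 5.

5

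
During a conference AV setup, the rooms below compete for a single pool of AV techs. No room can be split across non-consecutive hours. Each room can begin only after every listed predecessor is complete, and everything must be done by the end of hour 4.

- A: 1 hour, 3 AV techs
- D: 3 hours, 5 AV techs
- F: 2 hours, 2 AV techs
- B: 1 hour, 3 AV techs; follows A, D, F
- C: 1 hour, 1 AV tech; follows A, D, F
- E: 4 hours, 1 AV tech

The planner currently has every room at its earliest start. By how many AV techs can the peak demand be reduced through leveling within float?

2

Early-start peak: h1:11  h2:8  h3:6  h4:5 ⇒ 11.
Leveled (A@1, D@1, F@2, B@4, C@4, E@1): h1:9  h2:8  h3:8  h4:5 ⇒ 9.
Reduction 11 − 9 = 2.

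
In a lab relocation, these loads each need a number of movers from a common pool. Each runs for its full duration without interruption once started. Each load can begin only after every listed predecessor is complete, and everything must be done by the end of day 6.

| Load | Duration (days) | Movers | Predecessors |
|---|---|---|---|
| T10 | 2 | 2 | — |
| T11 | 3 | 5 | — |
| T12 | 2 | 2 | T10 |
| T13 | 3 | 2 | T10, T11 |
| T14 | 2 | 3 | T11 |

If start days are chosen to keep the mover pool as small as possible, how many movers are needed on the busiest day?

7

Schedule T10@1, T11@1, T12@3, T13@4, T14@4: d1:7  d2:7  d3:7  d4:7  d5:5  d6:2 — peak 7.
No arrangement of the 10 feasible schedules does better.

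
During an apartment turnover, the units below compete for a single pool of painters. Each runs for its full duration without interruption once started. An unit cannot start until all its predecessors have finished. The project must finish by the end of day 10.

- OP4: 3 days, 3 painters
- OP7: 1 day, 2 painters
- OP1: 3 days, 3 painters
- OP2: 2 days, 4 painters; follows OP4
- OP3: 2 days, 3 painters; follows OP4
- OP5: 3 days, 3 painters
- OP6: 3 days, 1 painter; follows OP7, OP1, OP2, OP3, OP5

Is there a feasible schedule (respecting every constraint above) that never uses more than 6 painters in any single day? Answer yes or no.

no

The minimum achievable peak is 7; 6 < 7, so no feasible schedule stays within the cap.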